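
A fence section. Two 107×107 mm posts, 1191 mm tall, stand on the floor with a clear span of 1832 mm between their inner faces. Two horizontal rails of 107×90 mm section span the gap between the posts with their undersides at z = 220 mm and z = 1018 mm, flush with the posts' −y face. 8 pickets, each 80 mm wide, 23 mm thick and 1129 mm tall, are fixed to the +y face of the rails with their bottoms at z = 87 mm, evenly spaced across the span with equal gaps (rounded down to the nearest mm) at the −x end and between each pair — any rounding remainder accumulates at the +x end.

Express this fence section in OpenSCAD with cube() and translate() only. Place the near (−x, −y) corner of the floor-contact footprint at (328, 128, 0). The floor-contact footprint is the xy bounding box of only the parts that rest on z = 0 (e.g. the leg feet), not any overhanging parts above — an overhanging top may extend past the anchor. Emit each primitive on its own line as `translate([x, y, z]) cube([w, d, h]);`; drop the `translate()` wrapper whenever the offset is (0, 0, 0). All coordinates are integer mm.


translate([328, 128, 0]) cube([107, 107, 1191]);
translate([2267, 128, 0]) cube([107, 107, 1191]);
translate([435, 128, 220]) cube([1832, 107, 90]);
translate([435, 128, 1018]) cube([1832, 107, 90]);
translate([567, 235, 87]) cube([80, 23, 1129]);
translate([779, 235, 87]) cube([80, 23, 1129]);
translate([991, 235, 87]) cube([80, 23, 1129]);
translate([1203, 235, 87]) cube([80, 23, 1129]);
translate([1415, 235, 87]) cube([80, 23, 1129]);
translate([1627, 235, 87]) cube([80, 23, 1129]);
translate([1839, 235, 87]) cube([80, 23, 1129]);
translate([2051, 235, 87]) cube([80, 23, 1129]);


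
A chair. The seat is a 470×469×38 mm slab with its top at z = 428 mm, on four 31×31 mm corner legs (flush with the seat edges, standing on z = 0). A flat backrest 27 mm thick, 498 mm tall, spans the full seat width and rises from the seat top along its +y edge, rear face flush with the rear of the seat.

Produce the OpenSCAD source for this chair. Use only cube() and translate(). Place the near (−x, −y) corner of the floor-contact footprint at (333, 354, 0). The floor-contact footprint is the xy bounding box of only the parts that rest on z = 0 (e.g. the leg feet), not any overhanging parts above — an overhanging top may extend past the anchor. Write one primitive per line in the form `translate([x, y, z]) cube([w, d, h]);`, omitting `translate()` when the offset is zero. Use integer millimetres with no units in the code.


translate([333, 354, 390]) cube([470, 469, 38]);
translate([333, 354, 0]) cube([31, 31, 390]);
translate([772, 354, 0]) cube([31, 31, 390]);
translate([333, 792, 0]) cube([31, 31, 390]);
translate([772, 792, 0]) cube([31, 31, 390]);
translate([333, 796, 428]) cube([470, 27, 498]);


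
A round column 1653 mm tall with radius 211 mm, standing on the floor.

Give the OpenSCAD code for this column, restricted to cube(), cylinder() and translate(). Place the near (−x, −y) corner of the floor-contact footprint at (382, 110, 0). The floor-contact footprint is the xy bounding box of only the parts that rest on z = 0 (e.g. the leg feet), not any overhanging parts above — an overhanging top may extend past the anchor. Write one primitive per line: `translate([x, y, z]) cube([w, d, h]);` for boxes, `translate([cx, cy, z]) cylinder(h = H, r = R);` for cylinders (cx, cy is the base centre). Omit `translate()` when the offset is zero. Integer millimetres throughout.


translate([593, 321, 0]) cylinder(h = 1653, r = 211);


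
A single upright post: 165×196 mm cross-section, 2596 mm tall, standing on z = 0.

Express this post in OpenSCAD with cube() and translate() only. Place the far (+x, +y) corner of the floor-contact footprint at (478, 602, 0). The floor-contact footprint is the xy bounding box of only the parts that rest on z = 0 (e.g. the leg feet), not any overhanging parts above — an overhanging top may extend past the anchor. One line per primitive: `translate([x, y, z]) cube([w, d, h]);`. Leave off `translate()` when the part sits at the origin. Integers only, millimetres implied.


translate([313, 406, 0]) cube([165, 196, 2596]);


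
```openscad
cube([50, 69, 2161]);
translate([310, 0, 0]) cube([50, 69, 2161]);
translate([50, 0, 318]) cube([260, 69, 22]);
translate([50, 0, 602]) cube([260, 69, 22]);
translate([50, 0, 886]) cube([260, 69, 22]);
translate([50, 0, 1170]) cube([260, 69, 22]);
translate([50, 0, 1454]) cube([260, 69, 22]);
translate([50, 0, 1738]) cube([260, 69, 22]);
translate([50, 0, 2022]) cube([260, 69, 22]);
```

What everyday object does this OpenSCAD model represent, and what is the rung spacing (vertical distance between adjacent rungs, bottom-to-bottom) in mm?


A ladder. The rung spacing is 284 mm.

Two tall 50×69 posts with 7 short bars between them — a ladder. Adjacent rungs sit at z = 318 and z = 602, so the spacing is 602 − 318 = 284 mm.


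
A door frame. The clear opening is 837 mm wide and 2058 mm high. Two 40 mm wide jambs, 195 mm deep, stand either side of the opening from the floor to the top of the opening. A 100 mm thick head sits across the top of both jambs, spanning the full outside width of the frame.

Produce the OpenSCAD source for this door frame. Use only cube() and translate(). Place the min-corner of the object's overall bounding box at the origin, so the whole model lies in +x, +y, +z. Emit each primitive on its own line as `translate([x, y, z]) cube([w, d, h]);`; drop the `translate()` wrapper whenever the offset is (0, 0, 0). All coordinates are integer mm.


cube([40, 195, 2058]);
translate([877, 0, 0]) cube([40, 195, 2058]);
translate([0, 0, 2058]) cube([917, 195, 100]);


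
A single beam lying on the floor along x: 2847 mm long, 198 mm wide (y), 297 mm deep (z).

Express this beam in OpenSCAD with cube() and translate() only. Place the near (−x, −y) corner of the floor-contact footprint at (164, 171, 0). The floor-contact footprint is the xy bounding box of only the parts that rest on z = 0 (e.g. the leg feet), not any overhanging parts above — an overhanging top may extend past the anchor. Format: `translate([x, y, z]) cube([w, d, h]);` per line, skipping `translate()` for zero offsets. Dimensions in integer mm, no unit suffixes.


translate([164, 171, 0]) cube([2847, 198, 297]);


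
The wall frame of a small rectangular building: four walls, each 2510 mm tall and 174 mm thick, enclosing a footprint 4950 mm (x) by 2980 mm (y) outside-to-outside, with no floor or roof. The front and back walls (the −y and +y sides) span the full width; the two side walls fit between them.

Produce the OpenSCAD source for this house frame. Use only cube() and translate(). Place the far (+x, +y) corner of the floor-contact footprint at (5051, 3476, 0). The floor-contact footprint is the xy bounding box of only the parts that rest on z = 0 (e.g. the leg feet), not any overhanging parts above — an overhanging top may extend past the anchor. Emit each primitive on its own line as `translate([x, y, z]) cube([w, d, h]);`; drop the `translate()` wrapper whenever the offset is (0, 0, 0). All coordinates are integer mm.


translate([101, 496, 0]) cube([4950, 174, 2510]);
translate([101, 3302, 0]) cube([4950, 174, 2510]);
translate([101, 670, 0]) cube([174, 2632, 2510]);
translate([4877, 670, 0]) cube([174, 2632, 2510]);


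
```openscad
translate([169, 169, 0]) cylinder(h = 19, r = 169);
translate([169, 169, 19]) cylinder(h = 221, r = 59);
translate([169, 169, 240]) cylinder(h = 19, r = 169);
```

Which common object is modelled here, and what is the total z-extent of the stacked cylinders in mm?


A spool. The overall height is 259 mm.

Three coaxial cylinders, large–small–large — a spool. Two 19 mm flanges and a 221 mm core give 19 + 221 + 19 = 259 mm.


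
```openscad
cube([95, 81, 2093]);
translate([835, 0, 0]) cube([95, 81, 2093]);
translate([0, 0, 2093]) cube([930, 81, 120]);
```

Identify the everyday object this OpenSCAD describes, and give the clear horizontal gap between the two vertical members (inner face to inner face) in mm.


A door frame. The clear opening width is 740 mm.

Two 2093 mm tall posts with a header on top — a door frame. The left jamb is 95 mm wide at x = 0; the right jamb starts at x = 835. The clear opening is 835 − 95 = 740 mm.


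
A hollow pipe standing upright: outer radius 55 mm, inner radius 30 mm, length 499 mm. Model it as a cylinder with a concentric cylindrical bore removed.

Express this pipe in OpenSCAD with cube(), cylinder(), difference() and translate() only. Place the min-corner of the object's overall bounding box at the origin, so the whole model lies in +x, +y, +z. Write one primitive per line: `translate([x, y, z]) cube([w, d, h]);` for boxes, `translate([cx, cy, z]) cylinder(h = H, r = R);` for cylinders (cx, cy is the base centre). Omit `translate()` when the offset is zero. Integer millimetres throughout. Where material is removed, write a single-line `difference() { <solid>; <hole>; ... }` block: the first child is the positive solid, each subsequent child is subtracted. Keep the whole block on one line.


difference() { translate([55, 55, 0]) cylinder(h = 499, r = 55); translate([55, 55, 0]) cylinder(h = 499, r = 30); }


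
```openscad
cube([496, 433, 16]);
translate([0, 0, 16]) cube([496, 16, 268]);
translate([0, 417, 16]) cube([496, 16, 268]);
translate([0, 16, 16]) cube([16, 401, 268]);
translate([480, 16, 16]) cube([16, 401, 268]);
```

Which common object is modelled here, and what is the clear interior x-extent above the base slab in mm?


An open box. The internal width is 464 mm.

A 496×433 base slab with four walls standing on it — an open box. The base is 496 mm wide and the walls are 16 mm thick, so the internal width is 496 − 2 × 16 = 464 mm.


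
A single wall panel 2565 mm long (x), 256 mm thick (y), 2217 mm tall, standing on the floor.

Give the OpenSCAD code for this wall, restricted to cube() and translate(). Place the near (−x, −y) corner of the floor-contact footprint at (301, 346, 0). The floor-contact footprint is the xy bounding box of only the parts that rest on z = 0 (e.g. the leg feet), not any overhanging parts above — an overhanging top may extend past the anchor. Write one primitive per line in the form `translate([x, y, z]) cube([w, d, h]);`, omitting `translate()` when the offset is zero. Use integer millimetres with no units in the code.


translate([301, 346, 0]) cube([2565, 256, 2217]);


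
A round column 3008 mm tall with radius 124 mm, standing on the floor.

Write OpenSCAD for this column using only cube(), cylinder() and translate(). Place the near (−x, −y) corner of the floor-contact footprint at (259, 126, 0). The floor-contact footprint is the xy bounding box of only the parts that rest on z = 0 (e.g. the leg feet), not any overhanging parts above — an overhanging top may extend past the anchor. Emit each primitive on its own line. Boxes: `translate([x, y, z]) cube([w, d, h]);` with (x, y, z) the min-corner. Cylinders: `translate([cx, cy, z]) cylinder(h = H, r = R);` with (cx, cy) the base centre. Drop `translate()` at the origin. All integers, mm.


translate([383, 250, 0]) cylinder(h = 3008, r = 124);


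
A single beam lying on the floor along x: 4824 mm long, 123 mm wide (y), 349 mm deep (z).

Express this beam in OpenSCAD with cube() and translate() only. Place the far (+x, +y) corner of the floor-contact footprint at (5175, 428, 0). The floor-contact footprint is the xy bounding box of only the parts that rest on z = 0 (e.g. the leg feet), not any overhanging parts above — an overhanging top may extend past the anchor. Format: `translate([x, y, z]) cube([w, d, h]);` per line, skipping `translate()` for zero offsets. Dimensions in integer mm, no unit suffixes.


translate([351, 305, 0]) cube([4824, 123, 349]);


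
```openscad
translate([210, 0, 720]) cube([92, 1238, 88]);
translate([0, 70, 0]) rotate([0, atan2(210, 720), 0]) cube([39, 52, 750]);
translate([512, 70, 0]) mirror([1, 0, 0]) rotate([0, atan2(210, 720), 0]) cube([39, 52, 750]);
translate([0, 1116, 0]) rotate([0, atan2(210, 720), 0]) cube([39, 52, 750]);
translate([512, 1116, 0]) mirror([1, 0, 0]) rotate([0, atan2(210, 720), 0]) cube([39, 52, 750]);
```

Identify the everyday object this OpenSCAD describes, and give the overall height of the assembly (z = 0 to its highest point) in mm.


A sawhorse. The overall height is 808 mm.

A beam across two mirrored pairs of raked legs — a sawhorse. The beam's underside is at z = 720 (matching the legs' vertical rise in atan2(210, 720)) and the beam is 88 mm tall, so its top is at 720 + 88 = 808 mm. The raked legs top out at the beam's underside, so that is the highest point.


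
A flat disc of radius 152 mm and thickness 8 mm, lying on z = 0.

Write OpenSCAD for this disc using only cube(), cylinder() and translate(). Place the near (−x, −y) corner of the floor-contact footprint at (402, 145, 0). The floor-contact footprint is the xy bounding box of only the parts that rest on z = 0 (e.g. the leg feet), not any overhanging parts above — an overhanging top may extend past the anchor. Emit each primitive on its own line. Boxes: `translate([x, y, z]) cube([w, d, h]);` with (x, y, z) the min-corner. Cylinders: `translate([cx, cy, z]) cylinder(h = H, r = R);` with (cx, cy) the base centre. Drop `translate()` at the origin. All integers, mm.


translate([554, 297, 0]) cylinder(h = 8, r = 152);


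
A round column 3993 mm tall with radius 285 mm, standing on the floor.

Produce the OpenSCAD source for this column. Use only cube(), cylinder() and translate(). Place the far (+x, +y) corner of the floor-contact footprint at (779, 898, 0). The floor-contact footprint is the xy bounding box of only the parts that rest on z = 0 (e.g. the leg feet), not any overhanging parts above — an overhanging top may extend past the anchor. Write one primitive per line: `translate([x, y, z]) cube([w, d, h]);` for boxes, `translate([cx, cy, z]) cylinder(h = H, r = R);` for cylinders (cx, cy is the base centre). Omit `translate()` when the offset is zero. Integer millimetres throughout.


translate([494, 613, 0]) cylinder(h = 3993, r = 285);


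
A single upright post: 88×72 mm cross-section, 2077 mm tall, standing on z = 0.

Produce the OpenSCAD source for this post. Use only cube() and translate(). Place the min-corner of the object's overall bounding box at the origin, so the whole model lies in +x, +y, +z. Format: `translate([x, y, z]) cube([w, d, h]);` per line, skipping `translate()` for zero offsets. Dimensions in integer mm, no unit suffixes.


cube([88, 72, 2077]);


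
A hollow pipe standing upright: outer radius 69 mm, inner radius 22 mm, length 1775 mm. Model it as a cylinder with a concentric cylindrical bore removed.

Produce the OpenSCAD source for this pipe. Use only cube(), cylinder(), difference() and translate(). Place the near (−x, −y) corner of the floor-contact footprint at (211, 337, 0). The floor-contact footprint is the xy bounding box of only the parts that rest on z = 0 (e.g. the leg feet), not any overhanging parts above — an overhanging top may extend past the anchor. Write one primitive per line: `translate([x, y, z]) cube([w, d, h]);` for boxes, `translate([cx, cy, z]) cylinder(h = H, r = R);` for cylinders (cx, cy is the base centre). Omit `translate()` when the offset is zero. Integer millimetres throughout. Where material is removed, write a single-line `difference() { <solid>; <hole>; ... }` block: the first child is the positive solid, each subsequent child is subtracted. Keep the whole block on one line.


difference() { translate([280, 406, 0]) cylinder(h = 1775, r = 69); translate([280, 406, 0]) cylinder(h = 1775, r = 22); }


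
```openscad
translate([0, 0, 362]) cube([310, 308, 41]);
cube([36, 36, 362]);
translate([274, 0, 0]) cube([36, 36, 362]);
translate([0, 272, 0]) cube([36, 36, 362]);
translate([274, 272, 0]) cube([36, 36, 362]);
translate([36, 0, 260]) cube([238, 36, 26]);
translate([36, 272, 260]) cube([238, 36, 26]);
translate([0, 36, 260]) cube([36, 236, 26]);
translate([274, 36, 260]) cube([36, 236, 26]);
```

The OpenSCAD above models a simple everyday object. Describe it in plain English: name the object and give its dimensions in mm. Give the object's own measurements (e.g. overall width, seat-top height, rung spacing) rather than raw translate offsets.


A simple wooden stool: a rectangular seat 310 mm (x) by 308 mm (y), 41 mm thick, top face at z = 403 mm, on four square legs, each 36×36 mm in cross-section. The legs rest on z = 0, each flush with a corner of the seat. Four stretchers, 36 mm wide and 26 mm tall, connect adjacent legs with their undersides at z = 260 mm, each running between the inner faces of the legs it joins and aligned with the legs' outer faces on the other axis.


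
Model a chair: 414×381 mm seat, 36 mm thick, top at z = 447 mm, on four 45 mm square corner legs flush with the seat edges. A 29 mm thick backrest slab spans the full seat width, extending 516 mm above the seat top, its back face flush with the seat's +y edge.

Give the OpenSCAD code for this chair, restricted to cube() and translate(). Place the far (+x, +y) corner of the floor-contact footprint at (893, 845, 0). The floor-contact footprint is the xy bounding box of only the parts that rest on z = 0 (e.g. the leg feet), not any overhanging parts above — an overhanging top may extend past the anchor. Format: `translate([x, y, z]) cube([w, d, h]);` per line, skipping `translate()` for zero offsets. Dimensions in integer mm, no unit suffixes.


translate([479, 464, 411]) cube([414, 381, 36]);
translate([479, 464, 0]) cube([45, 45, 411]);
translate([848, 464, 0]) cube([45, 45, 411]);
translate([479, 800, 0]) cube([45, 45, 411]);
translate([848, 800, 0]) cube([45, 45, 411]);
translate([479, 816, 447]) cube([414, 29, 516]);


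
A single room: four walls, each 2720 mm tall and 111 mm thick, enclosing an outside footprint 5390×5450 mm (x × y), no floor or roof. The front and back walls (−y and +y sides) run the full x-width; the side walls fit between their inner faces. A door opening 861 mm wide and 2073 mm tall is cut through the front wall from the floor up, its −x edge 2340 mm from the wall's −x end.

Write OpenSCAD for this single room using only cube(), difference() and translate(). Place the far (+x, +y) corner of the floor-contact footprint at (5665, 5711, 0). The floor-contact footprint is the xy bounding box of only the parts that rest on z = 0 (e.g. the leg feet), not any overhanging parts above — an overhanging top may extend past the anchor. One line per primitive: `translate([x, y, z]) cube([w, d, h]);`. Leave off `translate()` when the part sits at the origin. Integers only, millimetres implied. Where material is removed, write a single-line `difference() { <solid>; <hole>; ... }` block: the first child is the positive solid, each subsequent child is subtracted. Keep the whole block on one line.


difference() { translate([275, 261, 0]) cube([5390, 111, 2720]); translate([2615, 261, 0]) cube([861, 111, 2073]); }
translate([275, 5600, 0]) cube([5390, 111, 2720]);
translate([275, 372, 0]) cube([111, 5228, 2720]);
translate([5554, 372, 0]) cube([111, 5228, 2720]);


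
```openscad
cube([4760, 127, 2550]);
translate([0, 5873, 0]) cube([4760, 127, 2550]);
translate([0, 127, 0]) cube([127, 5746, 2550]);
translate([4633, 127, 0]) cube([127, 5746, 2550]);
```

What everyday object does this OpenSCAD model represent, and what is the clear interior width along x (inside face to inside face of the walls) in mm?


A house (or room) frame. The interior width is 4506 mm.

Four 2550 mm walls enclosing a rectangle with no floor or roof — a room or house frame. Outside width is 4760 mm and wall thickness is 127 mm, so the interior width is 4760 − 2 × 127 = 4506 mm.


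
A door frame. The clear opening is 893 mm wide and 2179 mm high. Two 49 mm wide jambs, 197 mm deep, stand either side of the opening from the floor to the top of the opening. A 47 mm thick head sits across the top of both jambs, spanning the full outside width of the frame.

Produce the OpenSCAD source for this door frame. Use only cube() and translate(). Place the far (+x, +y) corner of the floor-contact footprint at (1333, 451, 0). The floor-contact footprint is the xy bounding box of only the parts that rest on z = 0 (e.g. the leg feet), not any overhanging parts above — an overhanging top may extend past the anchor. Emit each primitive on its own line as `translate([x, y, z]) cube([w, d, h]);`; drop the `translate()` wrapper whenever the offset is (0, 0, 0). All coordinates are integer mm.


translate([342, 254, 0]) cube([49, 197, 2179]);
translate([1284, 254, 0]) cube([49, 197, 2179]);
translate([342, 254, 2179]) cube([991, 197, 47]);


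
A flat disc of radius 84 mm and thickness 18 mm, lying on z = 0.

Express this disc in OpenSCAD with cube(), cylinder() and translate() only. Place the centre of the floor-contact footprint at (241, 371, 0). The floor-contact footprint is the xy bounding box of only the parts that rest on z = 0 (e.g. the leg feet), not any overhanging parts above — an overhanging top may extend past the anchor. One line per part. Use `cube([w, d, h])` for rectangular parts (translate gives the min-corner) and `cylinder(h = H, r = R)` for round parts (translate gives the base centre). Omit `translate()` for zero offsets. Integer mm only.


translate([241, 371, 0]) cylinder(h = 18, r = 84);


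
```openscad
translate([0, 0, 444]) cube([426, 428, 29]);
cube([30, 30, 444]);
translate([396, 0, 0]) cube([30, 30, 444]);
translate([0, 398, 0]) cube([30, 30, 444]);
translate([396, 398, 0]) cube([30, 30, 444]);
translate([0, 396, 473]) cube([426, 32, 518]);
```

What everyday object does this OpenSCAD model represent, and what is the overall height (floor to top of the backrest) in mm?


A chair. The overall height is 991 mm.

A slab on four corner posts with a tall panel at the back — a chair. The seat slab sits at z = 444 with thickness 29, and the 518 mm backrest starts at the seat top, so the overall height is 444 + 29 + 518 = 991 mm.


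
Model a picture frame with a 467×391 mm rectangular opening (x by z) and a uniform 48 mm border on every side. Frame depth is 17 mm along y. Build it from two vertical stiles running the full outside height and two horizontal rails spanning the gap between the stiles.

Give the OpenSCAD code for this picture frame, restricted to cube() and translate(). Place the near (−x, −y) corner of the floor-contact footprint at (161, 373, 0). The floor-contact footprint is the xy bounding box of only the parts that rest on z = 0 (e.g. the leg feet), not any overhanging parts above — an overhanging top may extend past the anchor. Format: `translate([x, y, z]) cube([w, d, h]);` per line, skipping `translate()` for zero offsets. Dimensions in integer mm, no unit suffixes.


translate([161, 373, 0]) cube([48, 17, 487]);
translate([676, 373, 0]) cube([48, 17, 487]);
translate([209, 373, 0]) cube([467, 17, 48]);
translate([209, 373, 439]) cube([467, 17, 48]);


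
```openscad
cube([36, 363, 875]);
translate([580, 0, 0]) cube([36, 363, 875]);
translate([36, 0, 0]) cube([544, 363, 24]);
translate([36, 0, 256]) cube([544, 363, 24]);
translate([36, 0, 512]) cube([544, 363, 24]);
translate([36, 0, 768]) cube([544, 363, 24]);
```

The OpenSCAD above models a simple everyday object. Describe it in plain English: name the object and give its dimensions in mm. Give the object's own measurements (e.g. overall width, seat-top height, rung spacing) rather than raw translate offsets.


An open bookshelf. Two side panels, each 36 mm thick, 363 mm deep and 875 mm tall, stand 616 mm apart (outside-to-outside). Between them sit 4 shelves, each 24 mm thick and 363 mm deep, spanning the full gap between the sides. The bottom shelf rests on the floor (its underside at z = 0) and the clear gap between one shelf's top and the next shelf's underside is 232 mm.


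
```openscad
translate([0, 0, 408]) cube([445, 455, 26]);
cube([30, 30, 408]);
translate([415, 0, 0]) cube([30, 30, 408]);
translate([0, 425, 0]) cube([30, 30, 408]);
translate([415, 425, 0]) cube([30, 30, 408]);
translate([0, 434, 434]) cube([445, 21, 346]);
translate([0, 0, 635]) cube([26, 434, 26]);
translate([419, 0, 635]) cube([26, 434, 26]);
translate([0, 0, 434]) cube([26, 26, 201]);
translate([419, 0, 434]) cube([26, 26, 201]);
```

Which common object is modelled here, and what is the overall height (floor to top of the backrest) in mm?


A chair. The overall height is 780 mm.

A slab on four corner posts with a tall panel at the back — a chair. The seat slab sits at z = 408 with thickness 26, and the 346 mm backrest starts at the seat top, so the overall height is 408 + 26 + 346 = 780 mm.


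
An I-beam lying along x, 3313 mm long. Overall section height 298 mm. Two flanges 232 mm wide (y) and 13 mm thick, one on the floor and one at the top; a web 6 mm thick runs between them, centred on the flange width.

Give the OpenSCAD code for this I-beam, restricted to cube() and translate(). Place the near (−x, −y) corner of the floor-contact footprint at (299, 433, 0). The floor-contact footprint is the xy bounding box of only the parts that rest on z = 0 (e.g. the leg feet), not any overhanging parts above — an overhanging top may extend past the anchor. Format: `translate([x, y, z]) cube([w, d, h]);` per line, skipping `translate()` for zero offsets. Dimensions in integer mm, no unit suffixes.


translate([299, 433, 0]) cube([3313, 232, 13]);
translate([299, 546, 13]) cube([3313, 6, 272]);
translate([299, 433, 285]) cube([3313, 232, 13]);


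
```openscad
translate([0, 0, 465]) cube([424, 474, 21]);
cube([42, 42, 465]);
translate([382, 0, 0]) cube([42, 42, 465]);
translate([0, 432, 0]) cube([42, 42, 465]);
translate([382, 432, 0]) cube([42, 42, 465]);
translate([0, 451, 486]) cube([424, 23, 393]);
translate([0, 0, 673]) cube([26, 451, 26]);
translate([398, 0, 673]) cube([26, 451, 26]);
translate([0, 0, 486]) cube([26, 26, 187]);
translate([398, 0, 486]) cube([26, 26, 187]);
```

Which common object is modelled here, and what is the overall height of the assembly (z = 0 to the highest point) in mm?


A chair. The overall height is 879 mm.

A slab on four corner posts with a tall panel at the back — a chair. The seat slab sits at z = 465 with thickness 21, and the 393 mm backrest starts at the seat top, so the overall height is 465 + 21 + 393 = 879 mm.


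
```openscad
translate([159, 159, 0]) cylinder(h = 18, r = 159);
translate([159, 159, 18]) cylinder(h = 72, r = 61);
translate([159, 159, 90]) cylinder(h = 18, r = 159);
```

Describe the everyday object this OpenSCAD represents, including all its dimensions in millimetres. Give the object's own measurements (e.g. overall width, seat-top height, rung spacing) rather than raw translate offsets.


A spool: two coaxial disc flanges of radius 159 mm and thickness 18 mm, joined by a core cylinder of radius 61 mm and height 72 mm. The lower flange rests on z = 0 and the three cylinders share a vertical axis.


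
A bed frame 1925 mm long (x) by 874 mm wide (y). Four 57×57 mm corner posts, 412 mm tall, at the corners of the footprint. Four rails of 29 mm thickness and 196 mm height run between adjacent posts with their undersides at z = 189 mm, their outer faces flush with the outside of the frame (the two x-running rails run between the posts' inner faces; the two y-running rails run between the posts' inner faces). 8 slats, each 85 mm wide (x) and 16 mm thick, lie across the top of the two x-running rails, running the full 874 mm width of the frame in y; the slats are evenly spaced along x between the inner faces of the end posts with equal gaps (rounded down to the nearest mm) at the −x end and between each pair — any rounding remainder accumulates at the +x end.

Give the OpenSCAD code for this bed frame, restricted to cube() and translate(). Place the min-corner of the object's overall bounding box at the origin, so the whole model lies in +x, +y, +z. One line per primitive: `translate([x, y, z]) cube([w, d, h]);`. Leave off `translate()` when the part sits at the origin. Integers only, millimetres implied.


cube([57, 57, 412]);
translate([0, 817, 0]) cube([57, 57, 412]);
translate([1868, 0, 0]) cube([57, 57, 412]);
translate([1868, 817, 0]) cube([57, 57, 412]);
translate([57, 0, 189]) cube([1811, 29, 196]);
translate([57, 845, 189]) cube([1811, 29, 196]);
translate([0, 57, 189]) cube([29, 760, 196]);
translate([1896, 57, 189]) cube([29, 760, 196]);
translate([182, 0, 385]) cube([85, 874, 16]);
translate([392, 0, 385]) cube([85, 874, 16]);
translate([602, 0, 385]) cube([85, 874, 16]);
translate([812, 0, 385]) cube([85, 874, 16]);
translate([1022, 0, 385]) cube([85, 874, 16]);
translate([1232, 0, 385]) cube([85, 874, 16]);
translate([1442, 0, 385]) cube([85, 874, 16]);
translate([1652, 0, 385]) cube([85, 874, 16]);


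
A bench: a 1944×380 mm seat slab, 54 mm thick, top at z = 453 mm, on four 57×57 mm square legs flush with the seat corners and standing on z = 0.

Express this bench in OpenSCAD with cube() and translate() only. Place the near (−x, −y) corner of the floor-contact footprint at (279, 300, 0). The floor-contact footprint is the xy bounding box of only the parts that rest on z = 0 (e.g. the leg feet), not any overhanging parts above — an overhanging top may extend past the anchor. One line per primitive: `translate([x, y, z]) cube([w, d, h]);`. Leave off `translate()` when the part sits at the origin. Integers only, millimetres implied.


translate([279, 300, 399]) cube([1944, 380, 54]);
translate([279, 300, 0]) cube([57, 57, 399]);
translate([279, 623, 0]) cube([57, 57, 399]);
translate([2166, 300, 0]) cube([57, 57, 399]);
translate([2166, 623, 0]) cube([57, 57, 399]);


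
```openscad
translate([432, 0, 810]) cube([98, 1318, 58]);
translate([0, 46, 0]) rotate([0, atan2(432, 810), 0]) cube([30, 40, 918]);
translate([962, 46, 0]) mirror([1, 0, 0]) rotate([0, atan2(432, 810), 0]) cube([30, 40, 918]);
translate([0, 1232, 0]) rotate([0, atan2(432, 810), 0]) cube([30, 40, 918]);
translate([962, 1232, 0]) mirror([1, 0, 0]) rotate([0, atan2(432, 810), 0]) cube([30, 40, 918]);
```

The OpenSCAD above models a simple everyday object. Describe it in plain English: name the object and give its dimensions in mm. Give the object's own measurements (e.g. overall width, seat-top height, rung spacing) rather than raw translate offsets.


A sawhorse. A 98×1318×58 mm beam (x, y, z) sits on two A-frame leg pairs. Each pair is two raked legs of 30×40 mm section (40 mm along y) splaying symmetrically in x. Each leg rises 810 mm vertically over 432 mm of horizontal reach and is 918 mm long along its own axis. Every leg's outer bottom edge rests on the floor and its outer top edge meets a bottom edge of the beam — the left legs (tilting toward +x) meet the beam's −x bottom edge, the right legs (their mirror images, tilting toward −x) meet its +x bottom edge — so the leg tops tuck under the beam, the beam's underside is 810 mm above the floor, and the feet are 962 mm apart outside-to-outside with the beam centred between them. The two leg pairs are set in 46 mm from either end of the beam.


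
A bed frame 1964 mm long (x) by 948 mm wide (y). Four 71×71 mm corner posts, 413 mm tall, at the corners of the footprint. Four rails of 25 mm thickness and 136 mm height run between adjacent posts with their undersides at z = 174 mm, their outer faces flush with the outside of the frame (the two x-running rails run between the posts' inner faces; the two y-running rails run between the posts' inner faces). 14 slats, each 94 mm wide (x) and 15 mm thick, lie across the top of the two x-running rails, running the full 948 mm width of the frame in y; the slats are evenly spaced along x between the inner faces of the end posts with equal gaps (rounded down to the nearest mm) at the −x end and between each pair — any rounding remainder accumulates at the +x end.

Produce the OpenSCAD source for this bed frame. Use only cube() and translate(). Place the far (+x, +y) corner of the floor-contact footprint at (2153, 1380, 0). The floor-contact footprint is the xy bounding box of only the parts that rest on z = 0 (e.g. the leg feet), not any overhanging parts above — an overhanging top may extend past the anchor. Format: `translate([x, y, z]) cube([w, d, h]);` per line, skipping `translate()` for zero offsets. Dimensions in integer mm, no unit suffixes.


translate([189, 432, 0]) cube([71, 71, 413]);
translate([189, 1309, 0]) cube([71, 71, 413]);
translate([2082, 432, 0]) cube([71, 71, 413]);
translate([2082, 1309, 0]) cube([71, 71, 413]);
translate([260, 432, 174]) cube([1822, 25, 136]);
translate([260, 1355, 174]) cube([1822, 25, 136]);
translate([189, 503, 174]) cube([25, 806, 136]);
translate([2128, 503, 174]) cube([25, 806, 136]);
translate([293, 432, 310]) cube([94, 948, 15]);
translate([420, 432, 310]) cube([94, 948, 15]);
translate([547, 432, 310]) cube([94, 948, 15]);
translate([674, 432, 310]) cube([94, 948, 15]);
translate([801, 432, 310]) cube([94, 948, 15]);
translate([928, 432, 310]) cube([94, 948, 15]);
translate([1055, 432, 310]) cube([94, 948, 15]);
translate([1182, 432, 310]) cube([94, 948, 15]);
translate([1309, 432, 310]) cube([94, 948, 15]);
translate([1436, 432, 310]) cube([94, 948, 15]);
translate([1563, 432, 310]) cube([94, 948, 15]);
translate([1690, 432, 310]) cube([94, 948, 15]);
translate([1817, 432, 310]) cube([94, 948, 15]);
translate([1944, 432, 310]) cube([94, 948, 15]);


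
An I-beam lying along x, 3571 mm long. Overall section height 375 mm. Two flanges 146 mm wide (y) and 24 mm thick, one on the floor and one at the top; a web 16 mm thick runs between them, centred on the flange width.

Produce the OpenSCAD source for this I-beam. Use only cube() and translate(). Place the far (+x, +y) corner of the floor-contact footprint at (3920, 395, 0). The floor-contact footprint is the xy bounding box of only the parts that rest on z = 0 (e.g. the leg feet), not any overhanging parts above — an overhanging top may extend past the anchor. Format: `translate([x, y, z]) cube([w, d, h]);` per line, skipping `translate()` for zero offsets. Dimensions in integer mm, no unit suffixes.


translate([349, 249, 0]) cube([3571, 146, 24]);
translate([349, 314, 24]) cube([3571, 16, 327]);
translate([349, 249, 351]) cube([3571, 146, 24]);


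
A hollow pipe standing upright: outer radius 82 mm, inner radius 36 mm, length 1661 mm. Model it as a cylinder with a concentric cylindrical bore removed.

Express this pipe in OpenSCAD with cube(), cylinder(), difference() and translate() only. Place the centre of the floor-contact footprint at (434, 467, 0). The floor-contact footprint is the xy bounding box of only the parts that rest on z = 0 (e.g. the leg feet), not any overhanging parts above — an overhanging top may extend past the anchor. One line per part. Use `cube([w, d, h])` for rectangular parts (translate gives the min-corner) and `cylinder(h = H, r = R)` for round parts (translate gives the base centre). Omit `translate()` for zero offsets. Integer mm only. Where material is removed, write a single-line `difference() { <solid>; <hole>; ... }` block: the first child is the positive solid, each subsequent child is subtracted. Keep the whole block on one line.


difference() { translate([434, 467, 0]) cylinder(h = 1661, r = 82); translate([434, 467, 0]) cylinder(h = 1661, r = 36); }


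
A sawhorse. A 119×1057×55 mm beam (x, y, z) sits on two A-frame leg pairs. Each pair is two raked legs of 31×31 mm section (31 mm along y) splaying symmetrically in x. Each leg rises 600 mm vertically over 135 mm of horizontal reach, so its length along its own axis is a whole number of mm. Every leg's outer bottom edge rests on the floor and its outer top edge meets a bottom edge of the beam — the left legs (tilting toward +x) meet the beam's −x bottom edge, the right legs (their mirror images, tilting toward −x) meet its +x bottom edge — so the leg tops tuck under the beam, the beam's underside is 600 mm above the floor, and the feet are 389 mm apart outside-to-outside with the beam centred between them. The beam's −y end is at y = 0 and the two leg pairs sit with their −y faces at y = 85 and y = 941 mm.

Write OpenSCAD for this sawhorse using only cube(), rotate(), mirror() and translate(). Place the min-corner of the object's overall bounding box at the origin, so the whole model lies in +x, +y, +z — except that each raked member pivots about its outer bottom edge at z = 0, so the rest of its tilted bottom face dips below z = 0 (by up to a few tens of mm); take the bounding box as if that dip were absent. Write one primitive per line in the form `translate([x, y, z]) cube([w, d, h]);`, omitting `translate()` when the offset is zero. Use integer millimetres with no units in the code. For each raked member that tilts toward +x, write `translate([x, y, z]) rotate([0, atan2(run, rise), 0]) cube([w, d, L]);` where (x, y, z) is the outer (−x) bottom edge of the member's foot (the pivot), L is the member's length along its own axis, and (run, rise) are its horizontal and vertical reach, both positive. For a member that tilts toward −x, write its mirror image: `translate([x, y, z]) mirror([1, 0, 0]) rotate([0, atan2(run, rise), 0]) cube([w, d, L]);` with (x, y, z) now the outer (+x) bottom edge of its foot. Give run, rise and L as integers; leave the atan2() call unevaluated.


translate([135, 0, 600]) cube([119, 1057, 55]);
translate([0, 85, 0]) rotate([0, atan2(135, 600), 0]) cube([31, 31, 615]);
translate([389, 85, 0]) mirror([1, 0, 0]) rotate([0, atan2(135, 600), 0]) cube([31, 31, 615]);
translate([0, 941, 0]) rotate([0, atan2(135, 600), 0]) cube([31, 31, 615]);
translate([389, 941, 0]) mirror([1, 0, 0]) rotate([0, atan2(135, 600), 0]) cube([31, 31, 615]);


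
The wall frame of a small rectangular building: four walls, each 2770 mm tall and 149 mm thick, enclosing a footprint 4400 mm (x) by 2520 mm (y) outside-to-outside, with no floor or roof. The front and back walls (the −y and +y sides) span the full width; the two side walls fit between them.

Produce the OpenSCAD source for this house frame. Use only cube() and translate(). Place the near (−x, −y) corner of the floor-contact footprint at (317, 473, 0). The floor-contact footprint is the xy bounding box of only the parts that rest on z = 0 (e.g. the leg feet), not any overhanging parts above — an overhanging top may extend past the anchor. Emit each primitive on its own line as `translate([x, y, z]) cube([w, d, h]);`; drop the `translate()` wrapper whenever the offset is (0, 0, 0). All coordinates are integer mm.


translate([317, 473, 0]) cube([4400, 149, 2770]);
translate([317, 2844, 0]) cube([4400, 149, 2770]);
translate([317, 622, 0]) cube([149, 2222, 2770]);
translate([4568, 622, 0]) cube([149, 2222, 2770]);


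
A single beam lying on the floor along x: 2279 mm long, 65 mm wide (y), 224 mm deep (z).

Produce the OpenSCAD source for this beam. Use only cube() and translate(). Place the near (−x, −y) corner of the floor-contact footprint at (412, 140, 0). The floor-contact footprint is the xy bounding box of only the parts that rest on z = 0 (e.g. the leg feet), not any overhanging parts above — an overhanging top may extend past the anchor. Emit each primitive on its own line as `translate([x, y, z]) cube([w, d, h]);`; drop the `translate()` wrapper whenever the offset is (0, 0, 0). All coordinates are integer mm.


translate([412, 140, 0]) cube([2279, 65, 224]);


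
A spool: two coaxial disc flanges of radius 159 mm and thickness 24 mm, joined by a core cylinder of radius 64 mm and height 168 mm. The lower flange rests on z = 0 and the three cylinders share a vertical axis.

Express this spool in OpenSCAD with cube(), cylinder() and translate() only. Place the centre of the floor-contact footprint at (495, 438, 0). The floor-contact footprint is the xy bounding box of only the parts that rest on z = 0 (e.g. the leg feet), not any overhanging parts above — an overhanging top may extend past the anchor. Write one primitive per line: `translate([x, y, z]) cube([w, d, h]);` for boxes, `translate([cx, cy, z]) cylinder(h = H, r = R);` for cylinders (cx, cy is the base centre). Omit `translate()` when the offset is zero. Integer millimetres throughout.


translate([495, 438, 0]) cylinder(h = 24, r = 159);
translate([495, 438, 24]) cylinder(h = 168, r = 64);
translate([495, 438, 192]) cylinder(h = 24, r = 159);
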